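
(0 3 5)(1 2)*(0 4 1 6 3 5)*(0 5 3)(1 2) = (0 3 5 4 2 6)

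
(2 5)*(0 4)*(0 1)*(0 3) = (0 4 1 3)(2 5)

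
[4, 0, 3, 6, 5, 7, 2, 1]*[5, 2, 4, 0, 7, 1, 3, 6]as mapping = [0→7, 1→5, 2→0, 3→3, 4→1, 5→6, 6→4, 7→2]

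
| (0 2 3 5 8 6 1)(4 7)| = 14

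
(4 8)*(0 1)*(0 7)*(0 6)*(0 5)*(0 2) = (0 1 7 6 5 2)(4 8)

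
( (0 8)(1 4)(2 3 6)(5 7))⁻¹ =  (0 8)(1 4)(2 6 3)(5 7)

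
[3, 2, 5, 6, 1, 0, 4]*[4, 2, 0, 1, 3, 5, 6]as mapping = [0→1, 1→0, 2→5, 3→6, 4→2, 5→4, 6→3]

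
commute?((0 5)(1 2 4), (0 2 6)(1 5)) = no:(0 5)(1 2 4) * (0 2 6)(1 5) = (0 1 6)(2 4 5), (0 2 6)(1 5) * (0 5)(1 2 4) = (0 4 1)(2 6 5)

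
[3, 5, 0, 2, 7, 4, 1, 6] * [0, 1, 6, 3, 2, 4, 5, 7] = [3, 4, 0, 6, 7, 2, 1, 5]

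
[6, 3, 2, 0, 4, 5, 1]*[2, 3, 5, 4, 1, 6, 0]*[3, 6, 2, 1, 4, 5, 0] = [3, 4, 5, 2, 6, 0, 1]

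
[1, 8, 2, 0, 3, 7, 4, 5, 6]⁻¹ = [3, 0, 2, 4, 6, 7, 8, 5, 1]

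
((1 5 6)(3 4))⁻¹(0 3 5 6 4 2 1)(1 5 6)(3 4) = (0 4 6 1 3 2 5)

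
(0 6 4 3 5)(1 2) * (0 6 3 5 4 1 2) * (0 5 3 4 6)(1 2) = (0 4 3 6 2 1 5)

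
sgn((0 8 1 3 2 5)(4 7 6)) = -1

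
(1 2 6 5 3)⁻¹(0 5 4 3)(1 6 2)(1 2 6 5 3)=(0 3 4 1)(2 5 6)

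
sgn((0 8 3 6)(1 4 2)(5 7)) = 1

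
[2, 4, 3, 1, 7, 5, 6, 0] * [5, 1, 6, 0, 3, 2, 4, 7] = [6, 3, 0, 1, 7, 2, 4, 5]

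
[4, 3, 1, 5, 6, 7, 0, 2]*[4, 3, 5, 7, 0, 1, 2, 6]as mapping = [0→0, 1→7, 2→3, 3→1, 4→2, 5→6, 6→4, 7→5]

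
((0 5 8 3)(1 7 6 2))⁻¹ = (0 3 8 5)(1 2 6 7)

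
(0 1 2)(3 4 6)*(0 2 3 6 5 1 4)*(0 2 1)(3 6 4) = (0 3 2 1 6 4 5)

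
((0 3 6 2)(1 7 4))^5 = (0 3 6 2)(1 4 7)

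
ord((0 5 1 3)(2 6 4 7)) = 4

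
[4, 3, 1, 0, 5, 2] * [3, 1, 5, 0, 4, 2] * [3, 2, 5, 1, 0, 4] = [0, 3, 2, 1, 5, 4]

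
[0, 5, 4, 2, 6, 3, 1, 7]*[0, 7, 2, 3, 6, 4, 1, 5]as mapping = [0→0, 1→4, 2→6, 3→2, 4→1, 5→3, 6→7, 7→5]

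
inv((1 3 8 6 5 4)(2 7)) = (1 4 5 6 8 3)(2 7)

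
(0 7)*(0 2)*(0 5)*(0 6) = (0 7 2 5 6) 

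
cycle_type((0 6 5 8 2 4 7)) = 7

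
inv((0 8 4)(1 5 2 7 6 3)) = (0 4 8)(1 3 6 7 2 5)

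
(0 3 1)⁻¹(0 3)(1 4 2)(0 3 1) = (0 4 2)(1 3)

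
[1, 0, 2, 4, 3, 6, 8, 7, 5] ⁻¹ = [1, 0, 2, 4, 3, 8, 5, 7, 6] 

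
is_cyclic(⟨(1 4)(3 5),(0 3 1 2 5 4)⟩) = no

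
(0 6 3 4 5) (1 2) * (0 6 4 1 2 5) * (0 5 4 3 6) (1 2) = (0 3 2 1 4 5) 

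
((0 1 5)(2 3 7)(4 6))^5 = (0 5 1)(2 7 3)(4 6)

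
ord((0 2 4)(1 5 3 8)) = 12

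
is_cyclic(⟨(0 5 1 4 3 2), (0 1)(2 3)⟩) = no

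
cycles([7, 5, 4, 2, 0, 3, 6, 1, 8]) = (0 7 1 5 3 2 4) 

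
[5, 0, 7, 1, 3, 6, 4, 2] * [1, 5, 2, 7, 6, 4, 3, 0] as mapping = [0→4, 1→1, 2→0, 3→5, 4→7, 5→3, 6→6, 7→2] 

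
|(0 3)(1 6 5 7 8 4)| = 6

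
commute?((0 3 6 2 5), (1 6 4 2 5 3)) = no:(0 3 6 2 5)*(1 6 4 2 5 3) = (0 1 6 5)(2 3 4), (1 6 4 2 5 3)*(0 3 6 2 5) = (0 3 1 2)(4 5 6)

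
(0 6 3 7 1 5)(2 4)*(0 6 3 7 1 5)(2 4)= (0 3 1)(5 6 7)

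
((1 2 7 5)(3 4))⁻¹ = (1 5 7 2)(3 4)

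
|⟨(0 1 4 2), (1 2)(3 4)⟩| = 120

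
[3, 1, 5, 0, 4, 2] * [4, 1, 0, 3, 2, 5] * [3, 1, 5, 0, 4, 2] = [0, 1, 2, 4, 5, 3]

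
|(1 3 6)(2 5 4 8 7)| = 15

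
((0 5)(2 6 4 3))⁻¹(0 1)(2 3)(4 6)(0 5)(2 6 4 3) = (1 5)(2 6)(3 4)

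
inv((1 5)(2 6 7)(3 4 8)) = (1 5)(2 7 6)(3 8 4)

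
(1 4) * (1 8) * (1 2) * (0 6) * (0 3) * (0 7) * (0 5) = (0 6 3 7 5)(1 4 8 2)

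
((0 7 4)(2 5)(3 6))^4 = (0 7 4)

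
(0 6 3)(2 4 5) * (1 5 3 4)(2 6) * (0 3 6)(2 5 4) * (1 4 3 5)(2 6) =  (0 1 3 5)(2 4)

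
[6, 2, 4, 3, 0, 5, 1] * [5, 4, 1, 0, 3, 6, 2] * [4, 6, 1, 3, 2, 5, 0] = [1, 6, 3, 4, 5, 0, 2]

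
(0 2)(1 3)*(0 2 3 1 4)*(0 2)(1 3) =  (0 1 3 4 2)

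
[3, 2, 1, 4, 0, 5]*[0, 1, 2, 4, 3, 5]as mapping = [0→4, 1→2, 2→1, 3→3, 4→0, 5→5]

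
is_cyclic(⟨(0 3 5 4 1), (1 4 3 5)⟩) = no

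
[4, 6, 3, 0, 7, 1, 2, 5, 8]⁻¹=[3, 5, 6, 2, 0, 7, 1, 4, 8]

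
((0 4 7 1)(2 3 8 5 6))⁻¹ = (0 1 7 4)(2 6 5 8 3)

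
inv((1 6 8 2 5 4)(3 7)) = (1 4 5 2 8 6)(3 7)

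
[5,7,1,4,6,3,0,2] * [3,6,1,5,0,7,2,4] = [7,4,6,0,2,5,3,1]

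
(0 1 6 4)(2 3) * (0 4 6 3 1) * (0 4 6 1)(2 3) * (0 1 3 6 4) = (1 2)(3 6)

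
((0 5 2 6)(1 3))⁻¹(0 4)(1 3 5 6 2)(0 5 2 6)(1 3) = (0 6 3 1 2)(4 5)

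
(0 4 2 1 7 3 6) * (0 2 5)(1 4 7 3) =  (0 7 1 3 6 2 4 5)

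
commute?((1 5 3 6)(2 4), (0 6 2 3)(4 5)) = no:(1 5 3 6)(2 4) * (0 6 2 3)(4 5) = (0 6 1 4 3 2 5), (0 6 2 3)(4 5) * (1 5 3 6)(2 4) = (0 1 5 2 6 4 3)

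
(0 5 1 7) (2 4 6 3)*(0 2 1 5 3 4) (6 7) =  (0 3 1 6 4 7 2) 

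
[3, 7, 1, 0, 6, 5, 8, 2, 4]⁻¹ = [3, 2, 7, 0, 8, 5, 4, 1, 6]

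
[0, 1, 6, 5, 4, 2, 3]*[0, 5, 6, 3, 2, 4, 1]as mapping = [0→0, 1→5, 2→1, 3→4, 4→2, 5→6, 6→3]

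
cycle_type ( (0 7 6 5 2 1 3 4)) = 8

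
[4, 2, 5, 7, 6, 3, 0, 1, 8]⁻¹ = [6, 7, 1, 5, 0, 2, 4, 3, 8]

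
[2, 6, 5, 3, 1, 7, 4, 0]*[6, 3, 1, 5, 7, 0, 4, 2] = [1, 4, 0, 5, 3, 2, 7, 6]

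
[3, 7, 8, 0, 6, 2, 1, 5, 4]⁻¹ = [3, 6, 5, 0, 8, 7, 4, 1, 2]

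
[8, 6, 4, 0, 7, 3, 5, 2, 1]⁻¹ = [3, 8, 7, 5, 2, 6, 1, 4, 0]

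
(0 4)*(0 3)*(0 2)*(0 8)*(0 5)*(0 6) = (0 4 3 2 8 5 6)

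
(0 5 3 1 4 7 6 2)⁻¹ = (0 2 6 7 4 1 3 5)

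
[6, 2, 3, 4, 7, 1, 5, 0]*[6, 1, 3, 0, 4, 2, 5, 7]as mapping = [0→5, 1→3, 2→0, 3→4, 4→7, 5→1, 6→2, 7→6]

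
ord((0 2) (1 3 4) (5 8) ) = 6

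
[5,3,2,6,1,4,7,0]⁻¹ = [7,4,2,1,5,0,3,6]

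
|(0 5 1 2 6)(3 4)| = 10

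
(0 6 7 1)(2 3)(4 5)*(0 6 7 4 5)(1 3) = (0 7 3 2 1 6 4)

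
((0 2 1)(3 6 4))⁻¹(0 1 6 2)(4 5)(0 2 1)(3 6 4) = (0 4 1 2)(3 5)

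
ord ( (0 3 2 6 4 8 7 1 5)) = 9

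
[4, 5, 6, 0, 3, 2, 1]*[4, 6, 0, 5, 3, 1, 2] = [3, 1, 2, 4, 5, 0, 6]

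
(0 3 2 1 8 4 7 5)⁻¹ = (0 5 7 4 8 1 2 3)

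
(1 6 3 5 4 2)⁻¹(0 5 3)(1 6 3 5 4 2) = (0 4 5)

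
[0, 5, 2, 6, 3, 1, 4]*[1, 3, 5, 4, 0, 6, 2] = [1, 6, 5, 2, 4, 3, 0]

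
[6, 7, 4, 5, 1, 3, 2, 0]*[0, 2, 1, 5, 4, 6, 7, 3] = [7, 3, 4, 6, 2, 5, 1, 0]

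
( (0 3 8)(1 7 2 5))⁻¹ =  (0 8 3)(1 5 2 7)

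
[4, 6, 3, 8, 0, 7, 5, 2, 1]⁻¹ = [4, 8, 7, 2, 0, 6, 1, 5, 3]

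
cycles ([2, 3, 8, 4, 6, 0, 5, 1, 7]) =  (0 2 8 7 1 3 4 6 5)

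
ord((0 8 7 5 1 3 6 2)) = 8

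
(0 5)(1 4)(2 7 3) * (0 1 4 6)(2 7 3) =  (0 5 1 6)(2 3 7)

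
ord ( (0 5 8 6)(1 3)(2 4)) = 4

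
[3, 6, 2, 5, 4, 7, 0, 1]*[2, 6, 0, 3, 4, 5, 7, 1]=[3, 7, 0, 5, 4, 1, 2, 6]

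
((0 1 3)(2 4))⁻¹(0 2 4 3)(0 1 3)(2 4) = (0 1 4 2)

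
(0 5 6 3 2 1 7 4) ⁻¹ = (0 4 7 1 2 3 6 5) 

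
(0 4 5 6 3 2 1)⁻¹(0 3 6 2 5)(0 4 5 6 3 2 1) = (1 6 4 2 3)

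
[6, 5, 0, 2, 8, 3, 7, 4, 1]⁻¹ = [2, 8, 3, 5, 7, 1, 0, 6, 4]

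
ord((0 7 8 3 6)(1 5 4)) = 15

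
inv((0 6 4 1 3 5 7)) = (0 7 5 3 1 4 6)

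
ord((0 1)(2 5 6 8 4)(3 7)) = 10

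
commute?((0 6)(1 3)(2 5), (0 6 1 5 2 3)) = no:(0 6)(1 3)(2 5)*(0 6 1 5 2 3) = (0 1)(3 5), (0 6 1 5 2 3)*(0 6)(1 3)(2 5) = (1 2)(3 6)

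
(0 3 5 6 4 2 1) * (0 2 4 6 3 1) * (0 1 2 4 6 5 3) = (0 2 1 4 6 5)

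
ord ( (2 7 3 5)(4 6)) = 4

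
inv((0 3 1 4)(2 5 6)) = (0 4 1 3)(2 6 5)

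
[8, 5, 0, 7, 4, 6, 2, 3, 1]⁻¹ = [2, 8, 6, 7, 4, 1, 5, 3, 0]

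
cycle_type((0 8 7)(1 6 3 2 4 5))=3.6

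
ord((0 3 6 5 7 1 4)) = 7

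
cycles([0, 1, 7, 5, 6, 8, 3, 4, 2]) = (2 7 4 6 3 5 8)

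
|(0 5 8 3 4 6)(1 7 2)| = 6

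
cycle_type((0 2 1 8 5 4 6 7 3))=9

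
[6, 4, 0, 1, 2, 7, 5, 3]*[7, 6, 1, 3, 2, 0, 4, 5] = [4, 2, 7, 6, 1, 5, 0, 3]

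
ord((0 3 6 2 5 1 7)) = 7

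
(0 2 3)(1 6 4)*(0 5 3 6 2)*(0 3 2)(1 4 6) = (0 3 5 2 1)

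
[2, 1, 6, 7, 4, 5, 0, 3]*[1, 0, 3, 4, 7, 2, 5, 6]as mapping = [0→3, 1→0, 2→5, 3→6, 4→7, 5→2, 6→1, 7→4]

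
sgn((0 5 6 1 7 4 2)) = 1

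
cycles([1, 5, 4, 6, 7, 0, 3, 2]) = (0 1 5)(2 4 7)(3 6)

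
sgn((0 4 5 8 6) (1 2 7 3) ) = -1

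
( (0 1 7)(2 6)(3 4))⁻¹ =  (0 7 1)(2 6)(3 4)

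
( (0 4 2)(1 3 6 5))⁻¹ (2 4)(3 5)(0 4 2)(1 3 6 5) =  (0 2)(1 6)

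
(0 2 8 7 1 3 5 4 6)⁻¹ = (0 6 4 5 3 1 7 8 2)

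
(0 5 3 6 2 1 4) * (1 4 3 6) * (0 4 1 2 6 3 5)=(1 5 3 2)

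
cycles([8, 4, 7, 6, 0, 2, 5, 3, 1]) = (0 8 1 4)(2 7 3 6 5)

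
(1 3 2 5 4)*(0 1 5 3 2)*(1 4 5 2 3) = (0 4 2 1 3) 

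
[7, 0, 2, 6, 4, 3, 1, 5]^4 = [6, 3, 2, 7, 4, 0, 5, 1]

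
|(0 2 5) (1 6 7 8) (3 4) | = 12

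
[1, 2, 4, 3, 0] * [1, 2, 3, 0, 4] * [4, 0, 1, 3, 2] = [1, 3, 2, 4, 0]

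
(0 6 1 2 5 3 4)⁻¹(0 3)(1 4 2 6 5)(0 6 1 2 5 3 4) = (0 5 1 3 2)(4 6)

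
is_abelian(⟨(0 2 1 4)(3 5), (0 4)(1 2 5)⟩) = no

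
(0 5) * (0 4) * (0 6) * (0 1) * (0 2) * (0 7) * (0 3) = (0 5 4 6 1 2 7 3)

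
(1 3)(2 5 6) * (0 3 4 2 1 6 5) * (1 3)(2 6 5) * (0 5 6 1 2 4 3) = (0 2 5 4 1 3 6)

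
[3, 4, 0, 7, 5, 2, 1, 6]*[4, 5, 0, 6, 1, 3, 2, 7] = [6, 1, 4, 7, 3, 0, 5, 2]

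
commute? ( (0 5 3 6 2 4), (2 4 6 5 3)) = no: (0 5 3 6 2 4) * (2 4 6 5 3) = (0 3 5 2 6 4), (2 4 6 5 3) * (0 5 3 6 2 4) = (0 5 6 3 4 2)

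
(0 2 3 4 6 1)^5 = (0 1 6 4 3 2)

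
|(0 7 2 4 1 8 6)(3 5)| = 14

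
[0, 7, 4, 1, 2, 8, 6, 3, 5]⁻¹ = [0, 3, 4, 7, 2, 8, 6, 1, 5]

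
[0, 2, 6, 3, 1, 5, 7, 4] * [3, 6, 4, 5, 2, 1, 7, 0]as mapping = [0→3, 1→4, 2→7, 3→5, 4→6, 5→1, 6→0, 7→2]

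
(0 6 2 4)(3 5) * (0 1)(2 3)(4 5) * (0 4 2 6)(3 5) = (1 4)(2 3)(5 6)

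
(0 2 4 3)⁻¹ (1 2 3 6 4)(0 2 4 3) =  (0 6 3 1 4)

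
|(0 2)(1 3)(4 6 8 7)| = 4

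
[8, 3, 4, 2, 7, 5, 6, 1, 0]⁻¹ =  [8, 7, 3, 1, 2, 5, 6, 4, 0]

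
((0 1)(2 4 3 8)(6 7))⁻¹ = (0 1)(2 8 3 4)(6 7)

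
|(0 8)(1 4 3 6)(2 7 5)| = 12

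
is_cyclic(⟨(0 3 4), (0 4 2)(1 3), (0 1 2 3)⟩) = no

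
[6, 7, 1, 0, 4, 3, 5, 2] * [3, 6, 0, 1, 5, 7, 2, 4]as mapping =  [0→2, 1→4, 2→6, 3→3, 4→5, 5→1, 6→7, 7→0]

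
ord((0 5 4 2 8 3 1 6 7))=9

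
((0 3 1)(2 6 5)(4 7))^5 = (0 1 3)(2 5 6)(4 7)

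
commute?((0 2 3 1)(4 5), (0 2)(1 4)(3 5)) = no:(0 2 3 1)(4 5) * (0 2)(1 4)(3 5) = (1 2 5)(3 4), (0 2)(1 4)(3 5) * (0 2 3 1)(4 5) = (0 3 4)(1 5)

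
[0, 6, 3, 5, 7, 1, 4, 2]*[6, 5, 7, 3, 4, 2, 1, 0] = [6, 1, 3, 2, 0, 5, 4, 7]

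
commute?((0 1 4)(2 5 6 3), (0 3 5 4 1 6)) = no:(0 1 4)(2 5 6 3) * (0 3 5 4 1 6) = (0 6 5)(2 4 3), (0 3 5 4 1 6) * (0 1 4)(2 5 6 3) = (0 2 5)(1 3 6)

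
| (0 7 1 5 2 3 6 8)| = 8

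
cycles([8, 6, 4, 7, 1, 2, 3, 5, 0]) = (0 8)(1 6 3 7 5 2 4)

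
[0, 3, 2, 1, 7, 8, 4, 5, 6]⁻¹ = [0, 3, 2, 1, 6, 7, 8, 4, 5]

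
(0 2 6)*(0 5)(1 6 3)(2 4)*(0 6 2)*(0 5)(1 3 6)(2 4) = (0 2 6)(1 4 5)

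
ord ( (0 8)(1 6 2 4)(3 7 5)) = 12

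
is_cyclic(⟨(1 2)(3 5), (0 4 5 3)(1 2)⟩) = no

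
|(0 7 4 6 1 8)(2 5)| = 6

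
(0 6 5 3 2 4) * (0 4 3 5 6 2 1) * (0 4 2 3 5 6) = (0 3 1 4 2 5 6)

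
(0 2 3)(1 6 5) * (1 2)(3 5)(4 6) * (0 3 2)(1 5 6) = (0 5)(1 4)(2 6)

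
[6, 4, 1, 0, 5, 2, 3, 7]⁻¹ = [3, 2, 5, 6, 1, 4, 0, 7]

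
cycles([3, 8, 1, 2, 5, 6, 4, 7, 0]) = (0 3 2 1 8)(4 5 6)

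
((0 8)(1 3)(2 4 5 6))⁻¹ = (0 8)(1 3)(2 6 5 4)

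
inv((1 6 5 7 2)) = (1 2 7 5 6)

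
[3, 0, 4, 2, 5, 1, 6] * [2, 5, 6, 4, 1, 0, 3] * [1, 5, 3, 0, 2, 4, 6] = [2, 3, 5, 6, 1, 4, 0]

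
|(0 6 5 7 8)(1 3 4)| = 15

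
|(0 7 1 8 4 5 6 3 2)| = 9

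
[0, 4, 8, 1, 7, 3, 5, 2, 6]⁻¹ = [0, 3, 7, 5, 1, 6, 8, 4, 2]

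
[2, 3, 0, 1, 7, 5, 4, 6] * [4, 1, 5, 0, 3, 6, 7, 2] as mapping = [0→5, 1→0, 2→4, 3→1, 4→2, 5→6, 6→3, 7→7] 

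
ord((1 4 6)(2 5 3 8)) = 12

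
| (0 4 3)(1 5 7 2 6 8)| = 6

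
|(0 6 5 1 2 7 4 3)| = 8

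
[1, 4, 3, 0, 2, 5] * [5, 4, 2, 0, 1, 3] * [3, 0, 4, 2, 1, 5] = [1, 0, 3, 5, 4, 2]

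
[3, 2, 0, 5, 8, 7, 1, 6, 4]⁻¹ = [2, 6, 1, 0, 8, 3, 7, 5, 4]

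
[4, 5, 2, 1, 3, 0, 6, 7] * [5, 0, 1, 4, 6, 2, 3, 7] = [6, 2, 1, 0, 4, 5, 3, 7]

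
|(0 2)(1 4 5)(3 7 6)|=6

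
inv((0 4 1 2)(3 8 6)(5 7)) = (0 2 1 4)(3 6 8)(5 7)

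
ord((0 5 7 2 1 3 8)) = 7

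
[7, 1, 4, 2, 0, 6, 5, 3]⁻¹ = [4, 1, 3, 7, 2, 6, 5, 0]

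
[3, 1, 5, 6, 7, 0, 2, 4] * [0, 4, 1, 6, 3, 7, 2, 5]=[6, 4, 7, 2, 5, 0, 1, 3] 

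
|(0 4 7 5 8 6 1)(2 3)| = 14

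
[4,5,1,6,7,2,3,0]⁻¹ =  [7,2,5,6,0,1,3,4]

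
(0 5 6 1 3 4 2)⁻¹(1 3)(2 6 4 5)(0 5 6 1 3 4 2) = (0 1 2 6)(3 4)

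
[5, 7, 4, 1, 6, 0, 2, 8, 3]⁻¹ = [5, 3, 6, 8, 2, 0, 4, 1, 7]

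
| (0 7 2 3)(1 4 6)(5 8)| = 12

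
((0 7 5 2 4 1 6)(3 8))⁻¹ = (0 6 1 4 2 5 7)(3 8)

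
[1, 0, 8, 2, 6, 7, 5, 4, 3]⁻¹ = [1, 0, 3, 8, 7, 6, 4, 5, 2]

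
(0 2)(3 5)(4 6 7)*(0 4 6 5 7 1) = (0 2 4 5 3 7 6 1)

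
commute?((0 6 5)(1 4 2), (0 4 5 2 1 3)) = no:(0 6 5)(1 4 2)*(0 4 5 2 1 3) = (0 6 2 3)(1 5 4), (0 4 5 2 1 3)*(0 6 5)(1 4 2) = (0 2 4)(1 3 6 5)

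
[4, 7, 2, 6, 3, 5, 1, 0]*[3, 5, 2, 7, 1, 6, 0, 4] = [1, 4, 2, 0, 7, 6, 5, 3]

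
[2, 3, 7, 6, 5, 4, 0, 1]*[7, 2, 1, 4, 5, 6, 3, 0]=[1, 4, 0, 3, 6, 5, 7, 2]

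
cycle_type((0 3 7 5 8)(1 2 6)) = 3.5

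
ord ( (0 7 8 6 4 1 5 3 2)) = 9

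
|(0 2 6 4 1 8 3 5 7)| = 9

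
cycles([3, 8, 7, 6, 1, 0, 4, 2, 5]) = (0 3 6 4 1 8 5)(2 7)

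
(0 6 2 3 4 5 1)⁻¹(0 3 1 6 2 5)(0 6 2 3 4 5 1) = (0 2 3 1 6 4)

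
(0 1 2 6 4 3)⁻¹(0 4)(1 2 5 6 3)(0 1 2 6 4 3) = (0 2 6 5 4)(1 3)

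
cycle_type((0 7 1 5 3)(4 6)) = 2.5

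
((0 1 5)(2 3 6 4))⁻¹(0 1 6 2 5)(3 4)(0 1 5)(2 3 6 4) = (0 1 5 4 3)(2 6)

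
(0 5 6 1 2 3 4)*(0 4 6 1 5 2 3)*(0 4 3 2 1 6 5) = (0 1 2 4 3 5 6)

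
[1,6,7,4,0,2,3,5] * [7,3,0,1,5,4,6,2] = [3,6,2,5,7,0,1,4]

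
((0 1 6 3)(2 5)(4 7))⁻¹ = (0 3 6 1)(2 5)(4 7)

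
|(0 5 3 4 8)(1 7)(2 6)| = 10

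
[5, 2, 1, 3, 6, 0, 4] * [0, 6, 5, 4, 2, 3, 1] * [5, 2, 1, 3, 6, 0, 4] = [3, 0, 4, 6, 2, 5, 1]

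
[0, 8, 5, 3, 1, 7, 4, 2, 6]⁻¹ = [0, 4, 7, 3, 6, 2, 8, 5, 1]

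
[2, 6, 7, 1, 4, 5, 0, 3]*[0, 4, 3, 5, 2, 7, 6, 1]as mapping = [0→3, 1→6, 2→1, 3→4, 4→2, 5→7, 6→0, 7→5]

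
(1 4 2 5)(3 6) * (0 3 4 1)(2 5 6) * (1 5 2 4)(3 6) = (0 6 1 5)(2 3 4)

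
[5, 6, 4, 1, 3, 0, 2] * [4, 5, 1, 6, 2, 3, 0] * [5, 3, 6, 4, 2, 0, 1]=[4, 5, 6, 0, 1, 2, 3]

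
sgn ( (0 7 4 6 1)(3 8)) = -1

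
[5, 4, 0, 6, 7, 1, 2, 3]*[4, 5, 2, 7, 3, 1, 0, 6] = [1, 3, 4, 0, 6, 5, 2, 7]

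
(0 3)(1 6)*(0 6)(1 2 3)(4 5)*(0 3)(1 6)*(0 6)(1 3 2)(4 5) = (1 2 6)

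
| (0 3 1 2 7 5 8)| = 7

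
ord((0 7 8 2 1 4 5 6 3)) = 9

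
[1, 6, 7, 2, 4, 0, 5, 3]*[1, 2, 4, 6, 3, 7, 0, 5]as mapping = [0→2, 1→0, 2→5, 3→4, 4→3, 5→1, 6→7, 7→6]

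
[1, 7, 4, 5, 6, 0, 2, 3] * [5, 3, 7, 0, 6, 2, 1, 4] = [3, 4, 6, 2, 1, 5, 7, 0] 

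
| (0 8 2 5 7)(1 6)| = 10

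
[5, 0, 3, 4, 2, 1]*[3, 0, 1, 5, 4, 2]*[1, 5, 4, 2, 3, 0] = [4, 2, 0, 3, 5, 1]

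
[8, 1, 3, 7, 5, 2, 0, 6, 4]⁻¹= [6, 1, 5, 2, 8, 4, 7, 3, 0]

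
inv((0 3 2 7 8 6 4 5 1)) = (0 1 5 4 6 8 7 2 3)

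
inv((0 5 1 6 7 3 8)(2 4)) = (0 8 3 7 6 1 5)(2 4)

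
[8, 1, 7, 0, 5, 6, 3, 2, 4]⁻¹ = [3, 1, 7, 6, 8, 4, 5, 2, 0]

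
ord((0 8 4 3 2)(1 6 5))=15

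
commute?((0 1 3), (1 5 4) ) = no:(0 1 3) * (1 5 4) = (0 5 4 1 3), (1 5 4) * (0 1 3) = (0 1 5 4 3) 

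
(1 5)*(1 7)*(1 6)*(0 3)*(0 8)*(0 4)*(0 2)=(0 3 8 4 2)(1 5 7 6)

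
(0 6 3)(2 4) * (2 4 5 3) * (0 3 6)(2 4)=(2 5 6 4)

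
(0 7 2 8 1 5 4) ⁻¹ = (0 4 5 1 8 2 7) 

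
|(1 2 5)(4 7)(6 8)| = 6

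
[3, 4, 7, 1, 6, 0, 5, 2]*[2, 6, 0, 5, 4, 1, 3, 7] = [5, 4, 7, 6, 3, 2, 1, 0]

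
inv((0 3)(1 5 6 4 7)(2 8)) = (0 3)(1 7 4 6 5)(2 8)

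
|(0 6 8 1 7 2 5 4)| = 8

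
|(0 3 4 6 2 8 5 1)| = 8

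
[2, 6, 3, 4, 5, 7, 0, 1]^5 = [7, 4, 1, 6, 0, 2, 5, 3]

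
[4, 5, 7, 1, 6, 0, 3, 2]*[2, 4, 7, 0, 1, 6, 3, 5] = [1, 6, 5, 4, 3, 2, 0, 7]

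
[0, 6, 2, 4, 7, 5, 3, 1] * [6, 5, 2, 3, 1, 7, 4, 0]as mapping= [0→6, 1→4, 2→2, 3→1, 4→0, 5→7, 6→3, 7→5]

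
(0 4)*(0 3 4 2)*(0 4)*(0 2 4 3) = (0 4)(2 3)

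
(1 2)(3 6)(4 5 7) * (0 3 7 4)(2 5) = (0 3 6 7)(1 5 4 2)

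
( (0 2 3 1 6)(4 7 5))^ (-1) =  (0 6 1 3 2)(4 5 7)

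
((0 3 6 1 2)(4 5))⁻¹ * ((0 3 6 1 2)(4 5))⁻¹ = (0 1 3 2 6)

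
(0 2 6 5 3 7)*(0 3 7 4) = (0 2 6 5 7 3 4)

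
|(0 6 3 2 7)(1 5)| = 10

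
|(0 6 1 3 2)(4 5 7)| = 15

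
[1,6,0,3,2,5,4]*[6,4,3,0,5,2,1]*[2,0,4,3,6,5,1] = [6,0,1,2,3,4,5]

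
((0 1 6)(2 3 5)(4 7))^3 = (4 7)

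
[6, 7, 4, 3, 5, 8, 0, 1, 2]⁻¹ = [6, 7, 8, 3, 2, 4, 0, 1, 5]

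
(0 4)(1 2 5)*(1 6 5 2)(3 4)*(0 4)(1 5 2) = (0 3)(1 5 6 2)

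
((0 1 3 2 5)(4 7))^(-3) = (0 3 5 1 2)(4 7)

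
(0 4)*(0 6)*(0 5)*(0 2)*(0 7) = (0 4 6 5 2 7)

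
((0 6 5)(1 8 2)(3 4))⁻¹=(0 5 6)(1 2 8)(3 4)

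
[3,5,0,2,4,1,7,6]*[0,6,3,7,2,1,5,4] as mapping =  [0→7,1→1,2→0,3→3,4→2,5→6,6→4,7→5] 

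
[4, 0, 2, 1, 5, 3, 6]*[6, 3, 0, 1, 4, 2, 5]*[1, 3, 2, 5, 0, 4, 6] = [0, 6, 1, 5, 2, 3, 4]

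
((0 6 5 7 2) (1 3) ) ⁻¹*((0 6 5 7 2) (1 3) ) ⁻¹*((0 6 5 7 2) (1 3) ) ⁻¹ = (0 5 2 6 7) (1 3) 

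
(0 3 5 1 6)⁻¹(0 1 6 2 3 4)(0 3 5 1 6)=(0 2 5 4 3 6)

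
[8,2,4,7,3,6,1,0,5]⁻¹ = [7,6,1,4,2,8,5,3,0]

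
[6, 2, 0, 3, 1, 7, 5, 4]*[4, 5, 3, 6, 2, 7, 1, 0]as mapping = [0→1, 1→3, 2→4, 3→6, 4→5, 5→0, 6→7, 7→2]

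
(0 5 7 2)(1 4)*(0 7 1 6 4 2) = (0 5 1 2 7)(4 6)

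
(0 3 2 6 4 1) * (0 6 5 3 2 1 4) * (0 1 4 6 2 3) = (0 3 4 6 1 2 5)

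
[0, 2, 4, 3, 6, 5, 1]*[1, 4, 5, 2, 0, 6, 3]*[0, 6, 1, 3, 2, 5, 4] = [6, 5, 0, 1, 3, 4, 2]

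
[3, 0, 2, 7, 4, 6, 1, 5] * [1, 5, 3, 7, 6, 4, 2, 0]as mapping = [0→7, 1→1, 2→3, 3→0, 4→6, 5→2, 6→5, 7→4]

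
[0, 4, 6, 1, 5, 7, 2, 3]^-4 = [0, 4, 2, 1, 5, 7, 6, 3]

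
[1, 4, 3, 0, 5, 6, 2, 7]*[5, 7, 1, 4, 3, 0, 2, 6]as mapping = [0→7, 1→3, 2→4, 3→5, 4→0, 5→2, 6→1, 7→6]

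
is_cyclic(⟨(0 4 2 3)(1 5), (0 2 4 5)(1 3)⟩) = no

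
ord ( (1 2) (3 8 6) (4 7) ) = 6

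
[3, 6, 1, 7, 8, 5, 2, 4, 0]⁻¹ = [8, 2, 6, 0, 7, 5, 1, 3, 4]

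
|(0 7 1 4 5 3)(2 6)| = 6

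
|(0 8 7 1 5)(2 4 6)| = 15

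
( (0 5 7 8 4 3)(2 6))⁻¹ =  (0 3 4 8 7 5)(2 6)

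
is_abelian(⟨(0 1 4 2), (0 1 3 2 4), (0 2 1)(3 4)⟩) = no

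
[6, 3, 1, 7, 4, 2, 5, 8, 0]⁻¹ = [8, 2, 5, 1, 4, 6, 0, 3, 7]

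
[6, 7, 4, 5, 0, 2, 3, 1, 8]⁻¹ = [4, 7, 5, 6, 2, 3, 0, 1, 8]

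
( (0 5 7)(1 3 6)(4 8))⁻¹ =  (0 7 5)(1 6 3)(4 8)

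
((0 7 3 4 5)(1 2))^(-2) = (0 4 7 5 3)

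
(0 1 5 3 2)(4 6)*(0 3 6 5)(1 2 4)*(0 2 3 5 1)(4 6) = (0 3 6)(1 2 5 4)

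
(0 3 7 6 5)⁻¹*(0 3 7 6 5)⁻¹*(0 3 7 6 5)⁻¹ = (0 7 5 3 6)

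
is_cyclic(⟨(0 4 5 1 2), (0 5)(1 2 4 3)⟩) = no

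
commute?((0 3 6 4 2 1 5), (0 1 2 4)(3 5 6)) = no:(0 3 6 4 2 1 5) * (0 1 2 4)(3 5 6) = (0 5 1 6), (0 1 2 4)(3 5 6) * (0 3 6 4 2 1 5) = (0 5 4 3)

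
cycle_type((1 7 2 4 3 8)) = 6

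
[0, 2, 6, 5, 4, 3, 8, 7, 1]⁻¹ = [0, 8, 1, 5, 4, 3, 2, 7, 6]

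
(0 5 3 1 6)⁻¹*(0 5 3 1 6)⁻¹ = (0 1 5 6 3)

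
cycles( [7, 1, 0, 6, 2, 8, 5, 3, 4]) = (0 7 3 6 5 8 4 2) 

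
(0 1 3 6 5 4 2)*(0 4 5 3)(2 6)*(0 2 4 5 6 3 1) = (1 2 5 6)(3 4)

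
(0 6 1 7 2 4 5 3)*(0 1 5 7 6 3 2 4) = (0 3 1 6 5 2)(4 7)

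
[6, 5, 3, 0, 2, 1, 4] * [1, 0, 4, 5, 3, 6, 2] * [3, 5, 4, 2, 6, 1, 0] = [4, 0, 1, 5, 6, 3, 2]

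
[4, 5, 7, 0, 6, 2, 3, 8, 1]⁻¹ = [3, 8, 5, 6, 0, 1, 4, 2, 7]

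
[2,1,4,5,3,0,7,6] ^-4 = [2,1,4,5,3,0,6,7] 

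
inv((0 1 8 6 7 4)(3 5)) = (0 4 7 6 8 1)(3 5)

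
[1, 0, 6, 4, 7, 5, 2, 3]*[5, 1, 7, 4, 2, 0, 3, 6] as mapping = [0→1, 1→5, 2→3, 3→2, 4→6, 5→0, 6→7, 7→4] 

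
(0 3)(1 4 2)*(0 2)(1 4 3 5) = (0 5 1 3 2 4)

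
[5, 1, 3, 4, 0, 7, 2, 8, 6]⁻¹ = [4, 1, 6, 2, 3, 0, 8, 5, 7]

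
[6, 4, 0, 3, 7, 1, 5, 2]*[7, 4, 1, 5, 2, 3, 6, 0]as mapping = [0→6, 1→2, 2→7, 3→5, 4→0, 5→4, 6→3, 7→1]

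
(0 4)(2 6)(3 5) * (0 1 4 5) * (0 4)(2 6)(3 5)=(0 3 4 1)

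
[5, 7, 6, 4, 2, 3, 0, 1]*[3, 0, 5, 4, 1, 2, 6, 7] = [2, 7, 6, 1, 5, 4, 3, 0]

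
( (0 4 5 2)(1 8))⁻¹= (0 2 5 4)(1 8)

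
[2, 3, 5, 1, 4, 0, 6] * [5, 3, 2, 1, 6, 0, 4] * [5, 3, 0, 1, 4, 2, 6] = [0, 3, 5, 1, 6, 2, 4]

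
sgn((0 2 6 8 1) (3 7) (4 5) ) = 1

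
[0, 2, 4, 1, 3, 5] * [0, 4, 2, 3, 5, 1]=[0, 2, 5, 4, 3, 1]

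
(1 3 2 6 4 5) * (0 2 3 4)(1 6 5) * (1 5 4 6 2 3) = (0 3 1 6)(2 4 5)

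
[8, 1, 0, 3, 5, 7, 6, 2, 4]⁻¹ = [2, 1, 7, 3, 8, 4, 6, 5, 0]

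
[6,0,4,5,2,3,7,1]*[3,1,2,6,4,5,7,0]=[7,3,4,5,2,6,0,1]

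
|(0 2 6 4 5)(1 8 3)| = 15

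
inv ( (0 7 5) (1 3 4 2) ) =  (0 5 7) (1 2 4 3) 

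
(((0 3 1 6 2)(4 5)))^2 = (0 1 2 3 6)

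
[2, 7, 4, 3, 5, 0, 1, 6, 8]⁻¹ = [5, 6, 0, 3, 2, 4, 7, 1, 8]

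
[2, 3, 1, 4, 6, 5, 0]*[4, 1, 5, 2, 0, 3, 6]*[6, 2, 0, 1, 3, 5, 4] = [5, 0, 2, 6, 4, 1, 3]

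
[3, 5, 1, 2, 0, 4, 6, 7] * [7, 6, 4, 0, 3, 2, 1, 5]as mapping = [0→0, 1→2, 2→6, 3→4, 4→7, 5→3, 6→1, 7→5]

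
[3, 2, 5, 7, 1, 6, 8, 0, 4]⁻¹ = [7, 4, 1, 0, 8, 2, 5, 3, 6]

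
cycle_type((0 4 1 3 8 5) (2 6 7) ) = 3.6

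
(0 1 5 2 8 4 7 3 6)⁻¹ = (0 6 3 7 4 8 2 5 1)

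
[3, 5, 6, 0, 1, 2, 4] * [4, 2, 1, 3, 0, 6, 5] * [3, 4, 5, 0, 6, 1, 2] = [0, 2, 1, 6, 5, 4, 3]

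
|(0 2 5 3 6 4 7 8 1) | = 9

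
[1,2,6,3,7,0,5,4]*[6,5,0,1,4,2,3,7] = [5,0,3,1,7,6,2,4]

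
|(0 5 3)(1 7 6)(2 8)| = 6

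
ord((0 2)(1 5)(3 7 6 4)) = 4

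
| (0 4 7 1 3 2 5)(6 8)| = 14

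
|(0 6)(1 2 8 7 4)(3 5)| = 10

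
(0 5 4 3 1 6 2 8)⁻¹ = (0 8 2 6 1 3 4 5)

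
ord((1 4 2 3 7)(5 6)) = 10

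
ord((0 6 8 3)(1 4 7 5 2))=20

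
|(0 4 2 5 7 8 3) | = 7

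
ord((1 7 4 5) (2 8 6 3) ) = 4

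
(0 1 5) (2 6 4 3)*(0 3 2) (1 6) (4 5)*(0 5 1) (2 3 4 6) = (0 2) (1 6) (3 5 4) 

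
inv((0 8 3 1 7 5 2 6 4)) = (0 4 6 2 5 7 1 3 8)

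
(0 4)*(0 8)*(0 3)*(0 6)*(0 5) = (0 4 8 3 6 5)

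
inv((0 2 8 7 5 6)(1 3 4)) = (0 6 5 7 8 2)(1 4 3)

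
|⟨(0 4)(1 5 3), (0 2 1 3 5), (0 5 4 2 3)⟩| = 720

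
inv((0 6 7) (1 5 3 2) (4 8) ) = (0 7 6) (1 2 3 5) (4 8) 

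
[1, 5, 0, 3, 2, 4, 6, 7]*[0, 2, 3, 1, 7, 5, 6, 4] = [2, 5, 0, 1, 3, 7, 6, 4]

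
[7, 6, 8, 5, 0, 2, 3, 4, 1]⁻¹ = [4, 8, 5, 6, 7, 3, 1, 0, 2]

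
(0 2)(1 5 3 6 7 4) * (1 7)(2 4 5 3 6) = (0 4 7 5 6 1 3 2)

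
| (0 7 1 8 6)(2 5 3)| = 15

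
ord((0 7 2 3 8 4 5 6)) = 8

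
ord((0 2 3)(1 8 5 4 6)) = 15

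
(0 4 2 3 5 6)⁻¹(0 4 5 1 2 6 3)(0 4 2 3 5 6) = (0 5 4 2 6 1 3)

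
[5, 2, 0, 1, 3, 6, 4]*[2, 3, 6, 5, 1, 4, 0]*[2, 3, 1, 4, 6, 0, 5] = [6, 5, 1, 4, 0, 2, 3]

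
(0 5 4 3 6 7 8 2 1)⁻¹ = (0 1 2 8 7 6 3 4 5)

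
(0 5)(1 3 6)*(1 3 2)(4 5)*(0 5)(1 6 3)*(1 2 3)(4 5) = (0 5 4)(1 3)(2 6)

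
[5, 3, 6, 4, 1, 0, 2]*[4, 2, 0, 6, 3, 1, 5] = [1, 6, 5, 3, 2, 4, 0]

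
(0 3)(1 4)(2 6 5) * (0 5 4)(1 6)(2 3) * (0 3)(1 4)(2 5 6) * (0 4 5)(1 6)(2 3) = (1 2 5 4 3)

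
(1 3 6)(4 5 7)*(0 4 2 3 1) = (0 4 5 7 2 3 6)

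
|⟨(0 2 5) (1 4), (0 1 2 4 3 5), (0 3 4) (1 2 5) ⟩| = 720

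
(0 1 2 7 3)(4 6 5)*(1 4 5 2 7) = (0 4 6 2 1 7 3)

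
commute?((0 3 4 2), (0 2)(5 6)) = no:(0 3 4 2)*(0 2)(5 6) = (0 3 4)(5 6), (0 2)(5 6)*(0 3 4 2) = (2 3 4)(5 6)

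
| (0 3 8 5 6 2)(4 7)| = 6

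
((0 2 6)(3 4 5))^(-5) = (0 2 6)(3 4 5)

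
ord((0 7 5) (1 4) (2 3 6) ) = 6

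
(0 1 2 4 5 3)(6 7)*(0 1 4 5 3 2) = (0 4 3 1)(2 5)(6 7)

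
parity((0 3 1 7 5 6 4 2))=odd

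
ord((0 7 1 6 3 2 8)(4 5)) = 14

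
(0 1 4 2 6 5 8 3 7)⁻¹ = (0 7 3 8 5 6 2 4 1)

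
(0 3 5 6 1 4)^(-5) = (0 3 5 6 1 4)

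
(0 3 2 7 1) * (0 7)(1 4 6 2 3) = (0 1 7 4 6 2)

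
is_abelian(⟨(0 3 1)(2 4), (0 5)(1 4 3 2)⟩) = no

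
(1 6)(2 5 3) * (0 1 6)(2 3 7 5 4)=(0 1)(2 4)(5 7)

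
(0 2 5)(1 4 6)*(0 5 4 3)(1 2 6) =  (0 6 2 4 1 3)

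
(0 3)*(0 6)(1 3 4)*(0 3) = (0 4 1)(3 6)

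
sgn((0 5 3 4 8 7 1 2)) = -1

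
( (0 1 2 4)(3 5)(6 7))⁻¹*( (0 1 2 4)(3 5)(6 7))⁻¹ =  (0 2)(1 4)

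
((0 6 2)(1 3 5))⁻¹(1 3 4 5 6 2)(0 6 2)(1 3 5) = (0 3 5 4 1 2)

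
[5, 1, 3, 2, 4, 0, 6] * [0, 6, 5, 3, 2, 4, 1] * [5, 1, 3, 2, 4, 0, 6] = [4, 6, 2, 0, 3, 5, 1]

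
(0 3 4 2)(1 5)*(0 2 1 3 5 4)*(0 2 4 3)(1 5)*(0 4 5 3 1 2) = (0 2 5 4 3)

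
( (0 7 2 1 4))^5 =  ()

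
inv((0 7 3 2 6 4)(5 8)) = (0 4 6 2 3 7)(5 8)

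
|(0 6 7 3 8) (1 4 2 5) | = 20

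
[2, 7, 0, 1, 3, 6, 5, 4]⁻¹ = [2, 3, 0, 4, 7, 6, 5, 1]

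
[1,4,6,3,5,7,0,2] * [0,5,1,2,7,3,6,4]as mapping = [0→5,1→7,2→6,3→2,4→3,5→4,6→0,7→1]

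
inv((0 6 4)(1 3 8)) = (0 4 6)(1 8 3)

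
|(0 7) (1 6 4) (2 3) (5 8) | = 6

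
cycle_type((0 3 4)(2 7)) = 2.3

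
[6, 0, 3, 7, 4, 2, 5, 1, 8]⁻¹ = [1, 7, 5, 2, 4, 6, 0, 3, 8]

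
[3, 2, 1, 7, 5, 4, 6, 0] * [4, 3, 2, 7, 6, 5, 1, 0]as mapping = [0→7, 1→2, 2→3, 3→0, 4→5, 5→6, 6→1, 7→4]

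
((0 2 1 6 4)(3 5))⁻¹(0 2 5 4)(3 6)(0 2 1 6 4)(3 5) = (0 2 1 3)(4 5)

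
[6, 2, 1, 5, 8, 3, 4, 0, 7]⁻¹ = [7, 2, 1, 5, 6, 3, 0, 8, 4]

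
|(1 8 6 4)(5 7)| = 4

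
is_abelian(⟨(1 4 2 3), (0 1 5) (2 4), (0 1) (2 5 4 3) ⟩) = no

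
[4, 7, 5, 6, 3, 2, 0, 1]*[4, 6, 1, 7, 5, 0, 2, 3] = [5, 3, 0, 2, 7, 1, 4, 6]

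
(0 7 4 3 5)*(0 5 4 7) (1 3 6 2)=(1 3 4 6 2) 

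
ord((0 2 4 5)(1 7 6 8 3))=20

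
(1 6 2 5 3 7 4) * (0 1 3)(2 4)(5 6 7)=(0 1 7 2 6 4 3 5)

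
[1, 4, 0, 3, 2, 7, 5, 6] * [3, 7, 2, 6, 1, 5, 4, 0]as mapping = [0→7, 1→1, 2→3, 3→6, 4→2, 5→0, 6→5, 7→4]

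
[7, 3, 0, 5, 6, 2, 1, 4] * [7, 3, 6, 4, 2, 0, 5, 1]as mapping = [0→1, 1→4, 2→7, 3→0, 4→5, 5→6, 6→3, 7→2]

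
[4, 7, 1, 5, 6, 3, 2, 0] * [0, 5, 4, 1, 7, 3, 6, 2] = [7, 2, 5, 3, 6, 1, 4, 0]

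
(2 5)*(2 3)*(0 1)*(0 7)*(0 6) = (0 1 7 6) (2 5 3) 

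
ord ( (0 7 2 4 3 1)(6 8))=6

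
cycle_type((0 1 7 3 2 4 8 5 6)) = 9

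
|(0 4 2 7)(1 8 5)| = 12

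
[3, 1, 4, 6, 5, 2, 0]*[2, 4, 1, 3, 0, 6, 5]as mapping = [0→3, 1→4, 2→0, 3→5, 4→6, 5→1, 6→2]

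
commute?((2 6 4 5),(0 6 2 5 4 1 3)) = no:(2 6 4 5) * (0 6 2 5 4 1 3) = (0 6 1 3),(0 6 2 5 4 1 3) * (2 6 4 5) = (0 4 1 3)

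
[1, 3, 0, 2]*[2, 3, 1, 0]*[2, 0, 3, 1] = [1, 2, 3, 0]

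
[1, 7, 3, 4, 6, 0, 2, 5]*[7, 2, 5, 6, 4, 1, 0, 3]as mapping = [0→2, 1→3, 2→6, 3→4, 4→0, 5→7, 6→5, 7→1]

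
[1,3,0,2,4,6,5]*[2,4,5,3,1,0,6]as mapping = [0→4,1→3,2→2,3→5,4→1,5→6,6→0]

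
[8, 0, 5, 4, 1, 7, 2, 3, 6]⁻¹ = [1, 4, 6, 7, 3, 2, 8, 5, 0]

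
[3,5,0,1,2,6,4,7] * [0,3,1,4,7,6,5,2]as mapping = [0→4,1→6,2→0,3→3,4→1,5→5,6→7,7→2]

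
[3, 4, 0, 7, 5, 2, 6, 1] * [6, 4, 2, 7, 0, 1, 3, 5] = [7, 0, 6, 5, 1, 2, 3, 4]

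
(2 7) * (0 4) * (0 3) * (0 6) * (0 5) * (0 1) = (0 4 3 6 5 1)(2 7)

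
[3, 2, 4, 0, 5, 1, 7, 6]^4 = [0, 1, 2, 3, 4, 5, 6, 7]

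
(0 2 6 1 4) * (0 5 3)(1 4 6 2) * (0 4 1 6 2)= (0 6 1 2)(3 4 5)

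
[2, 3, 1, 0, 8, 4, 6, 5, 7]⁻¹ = [3, 2, 0, 1, 5, 7, 6, 8, 4]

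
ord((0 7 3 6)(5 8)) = 4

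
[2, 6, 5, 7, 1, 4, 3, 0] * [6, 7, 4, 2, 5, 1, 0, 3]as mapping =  [0→4, 1→0, 2→1, 3→3, 4→7, 5→5, 6→2, 7→6]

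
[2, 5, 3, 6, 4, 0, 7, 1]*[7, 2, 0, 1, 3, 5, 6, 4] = [0, 5, 1, 6, 3, 7, 4, 2]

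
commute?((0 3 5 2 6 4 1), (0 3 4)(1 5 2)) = no:(0 3 5 2 6 4 1)*(0 3 4)(1 5 2) = (0 4 5 1 3 2 6), (0 3 4)(1 5 2)*(0 3 5 2 6 4 1) = (0 5 6 4 3 1 2)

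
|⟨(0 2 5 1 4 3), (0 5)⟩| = 72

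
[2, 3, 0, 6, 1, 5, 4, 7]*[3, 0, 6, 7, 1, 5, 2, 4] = [6, 7, 3, 2, 0, 5, 1, 4]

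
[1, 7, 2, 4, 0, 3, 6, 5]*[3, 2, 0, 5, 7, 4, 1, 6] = [2, 6, 0, 7, 3, 5, 1, 4]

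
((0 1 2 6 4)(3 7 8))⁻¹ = (0 4 6 2 1)(3 8 7)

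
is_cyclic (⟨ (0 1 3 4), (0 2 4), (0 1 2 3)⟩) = no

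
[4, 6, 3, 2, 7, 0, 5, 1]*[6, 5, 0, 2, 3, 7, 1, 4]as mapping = [0→3, 1→1, 2→2, 3→0, 4→4, 5→6, 6→7, 7→5]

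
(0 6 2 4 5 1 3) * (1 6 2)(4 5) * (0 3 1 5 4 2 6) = (0 6 5)(2 4)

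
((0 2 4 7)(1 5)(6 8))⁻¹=(0 7 4 2)(1 5)(6 8)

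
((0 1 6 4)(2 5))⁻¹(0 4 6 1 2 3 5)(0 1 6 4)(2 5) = (0 4 6 5 3 2 1)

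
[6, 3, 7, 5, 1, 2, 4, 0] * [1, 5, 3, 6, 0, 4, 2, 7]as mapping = [0→2, 1→6, 2→7, 3→4, 4→5, 5→3, 6→0, 7→1]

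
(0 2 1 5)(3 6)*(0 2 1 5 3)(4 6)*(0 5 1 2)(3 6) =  (0 2 1 6 5)(3 4)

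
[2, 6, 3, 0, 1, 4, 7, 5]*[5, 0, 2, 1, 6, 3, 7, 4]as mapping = [0→2, 1→7, 2→1, 3→5, 4→0, 5→6, 6→4, 7→3]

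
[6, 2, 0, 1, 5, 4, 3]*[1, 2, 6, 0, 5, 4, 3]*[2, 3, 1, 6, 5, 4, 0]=[6, 0, 3, 1, 5, 4, 2]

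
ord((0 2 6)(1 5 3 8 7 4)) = 6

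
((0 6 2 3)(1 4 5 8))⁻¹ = (0 3 2 6)(1 8 5 4)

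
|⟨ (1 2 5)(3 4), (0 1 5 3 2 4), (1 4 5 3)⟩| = 720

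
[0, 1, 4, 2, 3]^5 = [0, 1, 3, 4, 2]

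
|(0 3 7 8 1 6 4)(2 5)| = 14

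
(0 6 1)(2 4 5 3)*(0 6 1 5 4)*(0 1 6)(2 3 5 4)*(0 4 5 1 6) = (1 4 2 6 5)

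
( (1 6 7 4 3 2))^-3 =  (1 4)(2 7)(3 6)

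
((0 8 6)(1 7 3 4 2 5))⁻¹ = (0 6 8)(1 5 2 4 3 7)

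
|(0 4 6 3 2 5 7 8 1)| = 9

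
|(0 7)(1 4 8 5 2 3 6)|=14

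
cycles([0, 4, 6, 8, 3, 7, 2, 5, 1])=(1 4 3 8)(2 6)(5 7)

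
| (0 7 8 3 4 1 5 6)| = 8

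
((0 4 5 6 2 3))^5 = (0 3 2 6 5 4)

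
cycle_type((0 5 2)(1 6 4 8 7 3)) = 3.6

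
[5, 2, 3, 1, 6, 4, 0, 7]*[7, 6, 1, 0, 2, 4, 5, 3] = [4, 1, 0, 6, 5, 2, 7, 3]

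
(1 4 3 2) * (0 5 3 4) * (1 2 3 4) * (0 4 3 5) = (1 4) (3 5) 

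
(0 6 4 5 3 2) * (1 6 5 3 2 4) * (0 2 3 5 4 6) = (0 4 5 3 6 1)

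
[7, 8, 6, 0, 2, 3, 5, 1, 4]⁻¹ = [3, 7, 4, 5, 8, 6, 2, 0, 1]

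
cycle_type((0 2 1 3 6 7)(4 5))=2.6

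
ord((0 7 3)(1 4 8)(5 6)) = 6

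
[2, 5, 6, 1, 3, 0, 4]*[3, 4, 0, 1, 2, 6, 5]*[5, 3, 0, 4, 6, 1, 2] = [5, 2, 1, 6, 3, 4, 0]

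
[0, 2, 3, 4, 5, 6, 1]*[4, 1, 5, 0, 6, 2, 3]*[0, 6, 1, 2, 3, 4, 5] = [3, 4, 0, 5, 1, 2, 6]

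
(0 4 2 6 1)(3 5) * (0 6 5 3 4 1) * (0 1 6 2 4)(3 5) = (0 6 1 2 3 5)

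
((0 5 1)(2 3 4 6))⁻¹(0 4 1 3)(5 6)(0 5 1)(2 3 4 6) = (0 4 5 6)(1 2)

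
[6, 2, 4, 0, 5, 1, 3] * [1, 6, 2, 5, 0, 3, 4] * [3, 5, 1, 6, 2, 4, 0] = [2, 1, 3, 5, 6, 0, 4]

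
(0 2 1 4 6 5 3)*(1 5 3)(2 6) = (0 6 3)(1 4 2 5)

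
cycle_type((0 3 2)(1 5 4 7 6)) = 3.5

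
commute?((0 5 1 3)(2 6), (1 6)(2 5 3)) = no:(0 5 1 3)(2 6)*(1 6)(2 5 3) = (0 3)(1 2)(5 6), (1 6)(2 5 3)*(0 5 1 3)(2 6) = (0 5)(1 2)(3 6)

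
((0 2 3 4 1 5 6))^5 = (0 5 4 2 6 1 3)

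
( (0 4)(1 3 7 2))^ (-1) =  (0 4)(1 2 7 3)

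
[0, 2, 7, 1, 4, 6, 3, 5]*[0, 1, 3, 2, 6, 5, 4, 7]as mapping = [0→0, 1→3, 2→7, 3→1, 4→6, 5→4, 6→2, 7→5]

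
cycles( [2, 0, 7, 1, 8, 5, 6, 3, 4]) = (0 2 7 3 1) (4 8) 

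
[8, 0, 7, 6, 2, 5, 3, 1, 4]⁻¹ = [1, 7, 4, 6, 8, 5, 3, 2, 0]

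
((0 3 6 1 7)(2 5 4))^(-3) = (0 6 7 3 1)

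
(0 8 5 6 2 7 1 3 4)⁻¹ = (0 4 3 1 7 2 6 5 8)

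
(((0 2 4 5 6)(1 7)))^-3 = (0 4 6 2 5)(1 7)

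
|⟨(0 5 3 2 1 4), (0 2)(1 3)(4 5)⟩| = 48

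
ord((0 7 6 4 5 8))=6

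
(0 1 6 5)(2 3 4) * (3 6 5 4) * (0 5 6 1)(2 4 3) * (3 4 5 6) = (1 3 2)(4 5 6)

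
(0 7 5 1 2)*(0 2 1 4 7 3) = (0 3)(4 7 5)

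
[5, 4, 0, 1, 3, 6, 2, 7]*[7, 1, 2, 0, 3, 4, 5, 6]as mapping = [0→4, 1→3, 2→7, 3→1, 4→0, 5→5, 6→2, 7→6]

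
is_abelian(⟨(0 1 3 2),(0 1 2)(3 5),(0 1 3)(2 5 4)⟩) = no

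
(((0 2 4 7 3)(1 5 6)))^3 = (0 7 2 3 4)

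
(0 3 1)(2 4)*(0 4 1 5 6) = (0 3 5 6)(1 4 2)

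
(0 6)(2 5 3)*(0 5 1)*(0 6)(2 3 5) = (1 6 2)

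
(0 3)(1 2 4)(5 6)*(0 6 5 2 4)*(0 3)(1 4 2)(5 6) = (1 2 3 5 6)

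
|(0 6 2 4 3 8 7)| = 7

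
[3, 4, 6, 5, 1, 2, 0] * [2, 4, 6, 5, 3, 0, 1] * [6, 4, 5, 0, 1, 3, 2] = [3, 0, 4, 6, 1, 2, 5]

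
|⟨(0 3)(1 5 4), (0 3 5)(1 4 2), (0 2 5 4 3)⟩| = 720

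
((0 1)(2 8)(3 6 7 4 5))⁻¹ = (0 1)(2 8)(3 5 4 7 6)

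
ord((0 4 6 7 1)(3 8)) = 10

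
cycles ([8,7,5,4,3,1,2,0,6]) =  (0 8 6 2 5 1 7)(3 4)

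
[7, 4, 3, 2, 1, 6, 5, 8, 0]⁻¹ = [8, 4, 3, 2, 1, 6, 5, 0, 7]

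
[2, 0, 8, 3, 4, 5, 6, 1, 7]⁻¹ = [1, 7, 0, 3, 4, 5, 6, 8, 2]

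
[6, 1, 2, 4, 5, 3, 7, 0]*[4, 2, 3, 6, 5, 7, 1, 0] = [1, 2, 3, 5, 7, 6, 0, 4]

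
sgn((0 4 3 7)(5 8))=1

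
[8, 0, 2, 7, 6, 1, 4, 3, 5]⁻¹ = [1, 5, 2, 7, 6, 8, 4, 3, 0]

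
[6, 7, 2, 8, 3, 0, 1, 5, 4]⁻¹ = [5, 6, 2, 4, 8, 7, 0, 1, 3]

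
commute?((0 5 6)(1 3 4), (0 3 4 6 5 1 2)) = no:(0 5 6)(1 3 4)*(0 3 4 6 5 1 2) = (0 1 4 2)(3 6), (0 3 4 6 5 1 2)*(0 5 6)(1 3 4) = (0 4)(1 2 5 3)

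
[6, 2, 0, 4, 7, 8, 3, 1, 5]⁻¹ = [2, 7, 1, 6, 3, 8, 0, 4, 5]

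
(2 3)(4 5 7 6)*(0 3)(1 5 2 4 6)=(0 3 4 2)(1 5 7)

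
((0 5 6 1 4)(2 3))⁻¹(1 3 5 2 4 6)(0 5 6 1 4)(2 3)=(0 1 4 2 6 3)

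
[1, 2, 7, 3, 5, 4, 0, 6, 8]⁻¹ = [6, 0, 1, 3, 5, 4, 7, 2, 8]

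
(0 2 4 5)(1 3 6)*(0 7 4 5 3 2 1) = (0 1 2 5 7 4 3 6)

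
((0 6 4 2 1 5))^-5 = (0 6 4 2 1 5)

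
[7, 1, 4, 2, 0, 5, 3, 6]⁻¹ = [4, 1, 3, 6, 2, 5, 7, 0]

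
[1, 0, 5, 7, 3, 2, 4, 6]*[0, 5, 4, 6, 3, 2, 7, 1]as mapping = [0→5, 1→0, 2→2, 3→1, 4→6, 5→4, 6→3, 7→7]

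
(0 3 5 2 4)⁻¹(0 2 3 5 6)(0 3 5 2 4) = (2 6 3 4 5)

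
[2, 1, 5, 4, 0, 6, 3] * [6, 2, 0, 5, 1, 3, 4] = [0, 2, 3, 1, 6, 4, 5]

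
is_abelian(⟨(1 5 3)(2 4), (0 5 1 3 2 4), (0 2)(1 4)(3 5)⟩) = no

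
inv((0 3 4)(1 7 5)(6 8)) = (0 4 3)(1 5 7)(6 8)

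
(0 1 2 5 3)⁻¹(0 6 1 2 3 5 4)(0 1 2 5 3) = (0 3 4 1 6 2 5)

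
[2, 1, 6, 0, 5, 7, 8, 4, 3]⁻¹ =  [3, 1, 0, 8, 7, 4, 2, 5, 6]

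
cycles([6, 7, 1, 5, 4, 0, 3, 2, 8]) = (0 6 3 5)(1 7 2)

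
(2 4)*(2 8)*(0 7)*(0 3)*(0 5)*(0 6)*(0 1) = (0 7 3 5 6 1)(2 4 8)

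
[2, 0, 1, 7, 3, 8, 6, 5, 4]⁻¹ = [1, 2, 0, 4, 8, 7, 6, 3, 5]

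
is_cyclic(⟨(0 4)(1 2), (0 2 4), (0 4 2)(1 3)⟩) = no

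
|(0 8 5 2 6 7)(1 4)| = 6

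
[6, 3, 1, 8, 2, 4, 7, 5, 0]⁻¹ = [8, 2, 4, 1, 5, 7, 0, 6, 3]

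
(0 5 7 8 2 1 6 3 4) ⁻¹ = (0 4 3 6 1 2 8 7 5) 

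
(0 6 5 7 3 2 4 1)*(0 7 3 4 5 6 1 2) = (0 1 7 4 2 5 3)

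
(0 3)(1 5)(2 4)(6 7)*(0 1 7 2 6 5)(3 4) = (0 4 6 2 3 1)(5 7)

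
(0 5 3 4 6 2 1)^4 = (0 6 5 2 3 1 4)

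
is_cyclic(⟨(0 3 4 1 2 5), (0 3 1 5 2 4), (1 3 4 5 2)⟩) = no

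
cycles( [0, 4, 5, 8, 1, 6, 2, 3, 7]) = (1 4)(2 5 6)(3 8 7)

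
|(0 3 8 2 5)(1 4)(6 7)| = 10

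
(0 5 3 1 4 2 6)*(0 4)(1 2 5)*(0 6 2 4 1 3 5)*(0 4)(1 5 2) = (0 3)(1 6 5 2)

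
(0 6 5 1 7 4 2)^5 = (0 4 1 6 2 7 5)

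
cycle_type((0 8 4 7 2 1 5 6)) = 8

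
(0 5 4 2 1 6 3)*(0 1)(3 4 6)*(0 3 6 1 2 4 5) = (1 6 5)(2 3)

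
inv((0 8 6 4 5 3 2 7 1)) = (0 1 7 2 3 5 4 6 8)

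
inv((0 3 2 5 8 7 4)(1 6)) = (0 4 7 8 5 2 3)(1 6)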